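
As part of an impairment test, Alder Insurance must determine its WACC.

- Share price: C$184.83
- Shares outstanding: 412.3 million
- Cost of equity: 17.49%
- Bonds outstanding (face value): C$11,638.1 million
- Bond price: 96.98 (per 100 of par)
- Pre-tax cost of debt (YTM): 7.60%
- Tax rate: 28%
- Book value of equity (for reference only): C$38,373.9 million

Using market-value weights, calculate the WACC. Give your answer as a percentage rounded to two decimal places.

15.94%

Market value of equity E = 184.83 × 412.3m = 76205.409m. Market value of debt D = 11638.1m × 96.98/100 = 11286.62938m.
Total capital V = 76205.409 + 11286.62938 = 87492.03838.
Equity: weight = 76205.409/87492.03838 = 0.8710; cost = 17.49%.
Bonds outstanding: weight = 11286.62938/87492.03838 = 0.1290; after-tax cost = 7.6% × (1 − 28%) = 5.4720%.
WACC = 0.8710 × 17.4900% + 0.1290 × 5.4720% = 15.9397%.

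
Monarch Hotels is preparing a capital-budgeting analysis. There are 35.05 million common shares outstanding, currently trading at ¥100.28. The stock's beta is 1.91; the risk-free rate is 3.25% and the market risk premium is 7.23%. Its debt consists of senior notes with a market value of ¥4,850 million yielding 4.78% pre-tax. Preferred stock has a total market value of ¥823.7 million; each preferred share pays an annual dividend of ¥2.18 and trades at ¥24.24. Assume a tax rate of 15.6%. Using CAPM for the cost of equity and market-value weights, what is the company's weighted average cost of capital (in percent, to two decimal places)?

9.46%

Cost of equity via CAPM: Re = 3.25% + 1.91 × 7.23% = 17.0593%.
Cost of preferred: Rp = 2.18 / 24.24 = 8.9934%.
Market value of equity E = 100.28 × 35.05m = 3514.814m.
Total capital V = 3514.814 + 823.7 + 4850 = 9188.514.
Equity: weight = 3514.814/9188.514 = 0.3825; cost = 17.0593%.
Preferred: weight = 823.7/9188.514 = 0.0896; cost = 8.9934%.
Senior notes: weight = 4850/9188.514 = 0.5278; after-tax cost = 4.78% × (1 − 15.6%) = 4.0343%.
WACC = 0.3825 × 17.0593% + 0.0896 × 8.9934% + 0.5278 × 4.0343% = 9.4612%.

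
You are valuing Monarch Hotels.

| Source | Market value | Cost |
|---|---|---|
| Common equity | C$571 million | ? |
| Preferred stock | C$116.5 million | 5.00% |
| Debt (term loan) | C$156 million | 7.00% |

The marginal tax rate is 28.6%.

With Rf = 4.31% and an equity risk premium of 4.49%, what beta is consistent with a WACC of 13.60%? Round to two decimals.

Total capital V = 571 + 116.5 + 156 = 843.5.
Equity weight = 571/843.5 = 0.6769.
Preferred weight = 116.5/843.5 = 0.1381.
Term loan weight = 156/843.5 = 0.1849.
Debt contribution = 0.1849 × 7% × (1 − 28.6%) = 0.9243%.
Preferred contribution = 0.1381 × 5% = 0.6906%.
Required equity contribution = 13.6% − 1.6149% = 11.9851%  ⇒  Re = 17.7047%.
CAPM: 17.7047% = 4.31% + β × 4.49%  ⇒  β = 2.9832.

2.98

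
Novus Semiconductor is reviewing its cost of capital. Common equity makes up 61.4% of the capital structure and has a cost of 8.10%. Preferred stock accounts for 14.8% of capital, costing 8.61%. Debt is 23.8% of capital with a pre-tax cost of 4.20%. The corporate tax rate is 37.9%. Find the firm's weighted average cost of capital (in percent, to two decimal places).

After-tax cost of debt = 4.2% × (1 − 37.9%) = 2.6082%.
WACC = 0.614 × 8.1000% + 0.148 × 8.6100% + 0.238 × 2.6082% = 6.8684%.

6.87%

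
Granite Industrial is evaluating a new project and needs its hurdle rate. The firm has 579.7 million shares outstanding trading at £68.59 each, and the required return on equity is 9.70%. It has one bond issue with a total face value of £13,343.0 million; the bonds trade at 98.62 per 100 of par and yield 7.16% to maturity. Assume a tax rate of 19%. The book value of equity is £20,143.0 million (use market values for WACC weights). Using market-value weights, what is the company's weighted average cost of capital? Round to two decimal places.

8.73%

Market value of equity E = 68.59 × 579.7m = 39761.623m. Market value of debt D = 13343m × 98.62/100 = 13158.8666m.
Total capital V = 39761.623 + 13158.8666 = 52920.4896.
Equity: weight = 39761.623/52920.4896 = 0.7513; cost = 9.7%.
Bonds outstanding: weight = 13158.8666/52920.4896 = 0.2487; after-tax cost = 7.16% × (1 − 19%) = 5.7996%.
WACC = 0.7513 × 9.7000% + 0.2487 × 5.7996% = 8.7302%.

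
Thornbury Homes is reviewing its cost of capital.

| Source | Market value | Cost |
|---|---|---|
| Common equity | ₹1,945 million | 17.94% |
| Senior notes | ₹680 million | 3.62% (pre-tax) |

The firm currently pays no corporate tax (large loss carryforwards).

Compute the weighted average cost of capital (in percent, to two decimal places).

14.23%

Total capital V = 1945 + 680 = 2625.
Equity: weight = 1945/2625 = 0.7410; cost = 17.94%.
Senior notes: weight = 680/2625 = 0.2590; after-tax cost = 3.62% × (1 − 0%) = 3.6200%.
WACC = 0.7410 × 17.9400% + 0.2590 × 3.6200% = 14.2304%.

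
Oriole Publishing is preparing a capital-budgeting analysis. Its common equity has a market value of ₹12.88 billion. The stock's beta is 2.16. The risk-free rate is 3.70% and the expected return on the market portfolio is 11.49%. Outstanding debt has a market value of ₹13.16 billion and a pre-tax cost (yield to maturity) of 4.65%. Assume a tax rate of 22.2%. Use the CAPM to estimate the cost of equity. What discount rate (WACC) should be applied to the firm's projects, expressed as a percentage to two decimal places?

Market risk premium = 11.49% − 3.7% = 7.79%.
Cost of equity via CAPM: Re = 3.7% + 2.16 × 7.79% = 20.5264%.
Total capital V = 12.88 + 13.16 = 26.04.
Equity: weight = 12.88/26.04 = 0.4946; cost = 20.5264%.
Debt: weight = 13.16/26.04 = 0.5054; after-tax cost = 4.65% × (1 − 22.2%) = 3.6177%.
WACC = 0.4946 × 20.5264% + 0.5054 × 3.6177% = 11.9811%.

11.98%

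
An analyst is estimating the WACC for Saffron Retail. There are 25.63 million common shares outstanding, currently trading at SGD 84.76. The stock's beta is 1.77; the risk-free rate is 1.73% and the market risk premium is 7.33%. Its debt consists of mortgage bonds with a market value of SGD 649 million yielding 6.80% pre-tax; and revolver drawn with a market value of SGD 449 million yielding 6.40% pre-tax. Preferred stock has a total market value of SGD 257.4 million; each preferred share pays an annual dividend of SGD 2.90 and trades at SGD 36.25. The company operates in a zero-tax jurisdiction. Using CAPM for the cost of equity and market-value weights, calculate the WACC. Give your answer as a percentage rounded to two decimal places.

Cost of equity via CAPM: Re = 1.73% + 1.77 × 7.33% = 14.7041%.
Cost of preferred: Rp = 2.9 / 36.25 = 8.0000%.
Market value of equity E = 84.76 × 25.63m = 2172.3988m.
Total capital V = 2172.3988 + 257.4 + 649 + 449 = 3527.7988.
Equity: weight = 2172.3988/3527.7988 = 0.6158; cost = 14.7041%.
Preferred: weight = 257.4/3527.7988 = 0.0730; cost = 8%.
Mortgage bonds: weight = 649/3527.7988 = 0.1840; after-tax cost = 6.8% × (1 − 0%) = 6.8000%.
Revolver drawn: weight = 449/3527.7988 = 0.1273; after-tax cost = 6.4% × (1 − 0%) = 6.4000%.
WACC = 0.6158 × 14.7041% + 0.0730 × 8.0000% + 0.1840 × 6.8000% + 0.1273 × 6.4000% = 11.7039%.

11.70%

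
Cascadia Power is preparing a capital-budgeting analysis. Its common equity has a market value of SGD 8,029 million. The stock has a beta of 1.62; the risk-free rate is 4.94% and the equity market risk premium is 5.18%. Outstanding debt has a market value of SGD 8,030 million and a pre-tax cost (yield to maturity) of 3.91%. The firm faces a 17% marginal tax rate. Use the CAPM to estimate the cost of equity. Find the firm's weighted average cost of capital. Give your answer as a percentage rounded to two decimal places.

Cost of equity via CAPM: Re = 4.94% + 1.62 × 5.18% = 13.3316%.
Total capital V = 8029 + 8030 = 16059.
Equity: weight = 8029/16059 = 0.5000; cost = 13.3316%.
Debt: weight = 8030/16059 = 0.5000; after-tax cost = 3.91% × (1 − 17%) = 3.2453%.
WACC = 0.5000 × 13.3316% + 0.5000 × 3.2453% = 8.2881%.

8.29%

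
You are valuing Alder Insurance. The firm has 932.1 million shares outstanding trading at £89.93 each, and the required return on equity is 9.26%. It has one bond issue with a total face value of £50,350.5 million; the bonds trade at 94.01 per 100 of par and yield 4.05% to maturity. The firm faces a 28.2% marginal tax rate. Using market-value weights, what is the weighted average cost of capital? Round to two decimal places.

Market value of equity E = 89.93 × 932.1m = 83823.753m. Market value of debt D = 50350.5m × 94.01/100 = 47334.50505m.
Total capital V = 83823.753 + 47334.50505 = 131158.25805.
Equity: weight = 83823.753/131158.25805 = 0.6391; cost = 9.26%.
Bonds outstanding: weight = 47334.50505/131158.25805 = 0.3609; after-tax cost = 4.05% × (1 − 28.2%) = 2.9079%.
WACC = 0.6391 × 9.2600% + 0.3609 × 2.9079% = 6.9676%.

6.97%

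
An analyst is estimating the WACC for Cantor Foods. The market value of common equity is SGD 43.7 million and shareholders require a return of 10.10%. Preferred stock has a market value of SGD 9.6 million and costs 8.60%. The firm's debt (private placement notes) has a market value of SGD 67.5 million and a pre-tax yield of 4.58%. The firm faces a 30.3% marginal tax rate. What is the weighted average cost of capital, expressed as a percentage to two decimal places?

Total capital V = 43.7 + 9.6 + 67.5 = 120.8.
Equity: weight = 43.7/120.8 = 0.3618; cost = 10.1%.
Preferred: weight = 9.6/120.8 = 0.0795; cost = 8.6%.
Private placement notes: weight = 67.5/120.8 = 0.5588; after-tax cost = 4.58% × (1 − 30.3%) = 3.1923%.
WACC = 0.3618 × 10.1000% + 0.0795 × 8.6000% + 0.5588 × 3.1923% = 6.1209%.

6.12%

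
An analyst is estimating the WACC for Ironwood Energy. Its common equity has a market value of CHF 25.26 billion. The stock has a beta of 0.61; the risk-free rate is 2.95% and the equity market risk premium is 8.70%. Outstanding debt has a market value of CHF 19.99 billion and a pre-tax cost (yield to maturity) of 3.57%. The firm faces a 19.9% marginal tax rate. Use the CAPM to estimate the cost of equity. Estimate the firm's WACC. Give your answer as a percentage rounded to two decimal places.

Cost of equity via CAPM: Re = 2.95% + 0.61 × 8.7% = 8.2570%.
Total capital V = 25.26 + 19.99 = 45.25.
Equity: weight = 25.26/45.25 = 0.5582; cost = 8.257%.
Debt: weight = 19.99/45.25 = 0.4418; after-tax cost = 3.57% × (1 − 19.9%) = 2.8596%.
WACC = 0.5582 × 8.2570% + 0.4418 × 2.8596% = 5.8726%.

5.87%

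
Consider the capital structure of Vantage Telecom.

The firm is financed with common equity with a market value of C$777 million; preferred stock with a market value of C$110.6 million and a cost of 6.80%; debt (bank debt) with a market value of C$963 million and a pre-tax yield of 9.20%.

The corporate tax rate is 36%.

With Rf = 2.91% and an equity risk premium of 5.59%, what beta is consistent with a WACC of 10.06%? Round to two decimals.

2.29

Total capital V = 777 + 110.6 + 963 = 1850.6.
Equity weight = 777/1850.6 = 0.4199.
Preferred weight = 110.6/1850.6 = 0.0598.
Bank debt weight = 963/1850.6 = 0.5204.
Debt contribution = 0.5204 × 9.2% × (1 − 36%) = 3.0639%.
Preferred contribution = 0.0598 × 6.8% = 0.4064%.
Required equity contribution = 10.06% − 3.4703% = 6.5897%  ⇒  Re = 15.6947%.
CAPM: 15.6947% = 2.91% + β × 5.59%  ⇒  β = 2.2871.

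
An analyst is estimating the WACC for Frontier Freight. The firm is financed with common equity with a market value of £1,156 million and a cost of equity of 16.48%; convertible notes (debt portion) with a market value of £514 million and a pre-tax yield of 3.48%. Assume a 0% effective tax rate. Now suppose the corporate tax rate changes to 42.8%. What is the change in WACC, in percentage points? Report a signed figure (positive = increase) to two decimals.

Current WACC:
Total capital V = 1156 + 514 = 1670.
Equity: weight = 1156/1670 = 0.6922; cost = 16.48%.
Convertible notes (debt portion): weight = 514/1670 = 0.3078; after-tax cost = 3.48% × (1 − 0%) = 3.4800%.
WACC = 0.6922 × 16.4800% + 0.3078 × 3.4800% = 12.4788%.
After the change:
Total capital V = 1156 + 514 = 1670.
Equity: weight = 1156/1670 = 0.6922; cost = 16.48%.
Convertible notes (debt portion): weight = 514/1670 = 0.3078; after-tax cost = 3.48% × (1 − 42.8%) = 1.9906%.
WACC = 0.6922 × 16.4800% + 0.3078 × 1.9906% = 12.0204%.
Change in WACC = 12.0204% − 12.4788% = -0.4584 pp.

-0.46 pp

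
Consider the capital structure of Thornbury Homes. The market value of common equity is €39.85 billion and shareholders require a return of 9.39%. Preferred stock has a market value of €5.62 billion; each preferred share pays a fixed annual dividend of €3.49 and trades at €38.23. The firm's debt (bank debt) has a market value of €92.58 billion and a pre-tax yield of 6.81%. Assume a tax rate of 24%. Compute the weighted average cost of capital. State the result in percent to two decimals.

6.55%

Cost of preferred: Rp = 3.49 / 38.23 = 9.1290%.
Total capital V = 39.85 + 5.62 + 92.58 = 138.05.
Equity: weight = 39.85/138.05 = 0.2887; cost = 9.39%.
Preferred: weight = 5.62/138.05 = 0.0407; cost = 9.129%.
Bank debt: weight = 92.58/138.05 = 0.6706; after-tax cost = 6.81% × (1 − 24%) = 5.1756%.
WACC = 0.2887 × 9.3900% + 0.0407 × 9.1290% + 0.6706 × 5.1756% = 6.5531%.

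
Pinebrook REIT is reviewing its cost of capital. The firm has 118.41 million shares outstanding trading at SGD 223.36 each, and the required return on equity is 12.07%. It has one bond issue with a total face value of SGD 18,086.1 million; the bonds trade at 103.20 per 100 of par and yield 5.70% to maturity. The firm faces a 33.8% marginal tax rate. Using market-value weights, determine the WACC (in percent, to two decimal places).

8.64%

Market value of equity E = 223.36 × 118.41m = 26448.0576m. Market value of debt D = 18086.1m × 103.2/100 = 18664.8552m.
Total capital V = 26448.0576 + 18664.8552 = 45112.9128.
Equity: weight = 26448.0576/45112.9128 = 0.5863; cost = 12.07%.
Bonds outstanding: weight = 18664.8552/45112.9128 = 0.4137; after-tax cost = 5.7% × (1 − 33.8%) = 3.7734%.
WACC = 0.5863 × 12.0700% + 0.4137 × 3.7734% = 8.6374%.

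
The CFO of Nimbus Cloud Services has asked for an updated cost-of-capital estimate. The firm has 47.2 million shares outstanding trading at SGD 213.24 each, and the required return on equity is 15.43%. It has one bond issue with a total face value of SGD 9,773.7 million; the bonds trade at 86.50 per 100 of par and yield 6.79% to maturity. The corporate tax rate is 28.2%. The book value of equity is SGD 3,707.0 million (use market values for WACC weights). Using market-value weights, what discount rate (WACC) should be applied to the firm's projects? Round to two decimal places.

10.61%

Market value of equity E = 213.24 × 47.2m = 10064.928m. Market value of debt D = 9773.7m × 86.5/100 = 8454.2505m.
Total capital V = 10064.928 + 8454.2505 = 18519.1785.
Equity: weight = 10064.928/18519.1785 = 0.5435; cost = 15.43%.
Bonds outstanding: weight = 8454.2505/18519.1785 = 0.4565; after-tax cost = 6.79% × (1 − 28.2%) = 4.8752%.
WACC = 0.5435 × 15.4300% + 0.4565 × 4.8752% = 10.6116%.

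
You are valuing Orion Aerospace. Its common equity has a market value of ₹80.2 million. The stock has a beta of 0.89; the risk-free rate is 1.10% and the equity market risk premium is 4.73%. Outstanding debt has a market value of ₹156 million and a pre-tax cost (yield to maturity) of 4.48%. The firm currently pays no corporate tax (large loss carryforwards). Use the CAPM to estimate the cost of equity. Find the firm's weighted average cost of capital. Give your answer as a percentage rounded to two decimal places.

Cost of equity via CAPM: Re = 1.1% + 0.89 × 4.73% = 5.3097%.
Total capital V = 80.2 + 156 = 236.2.
Equity: weight = 80.2/236.2 = 0.3395; cost = 5.3097%.
Debt: weight = 156/236.2 = 0.6605; after-tax cost = 4.48% × (1 − 0%) = 4.4800%.
WACC = 0.3395 × 5.3097% + 0.6605 × 4.4800% = 4.7617%.

4.76%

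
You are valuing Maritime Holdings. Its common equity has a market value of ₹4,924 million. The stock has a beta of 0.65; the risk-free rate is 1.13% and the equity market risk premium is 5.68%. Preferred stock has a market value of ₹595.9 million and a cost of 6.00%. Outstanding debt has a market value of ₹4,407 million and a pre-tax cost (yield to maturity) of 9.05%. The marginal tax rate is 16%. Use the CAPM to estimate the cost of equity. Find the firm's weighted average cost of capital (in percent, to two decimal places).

6.13%

Cost of equity via CAPM: Re = 1.13% + 0.65 × 5.68% = 4.8220%.
Total capital V = 4924 + 595.9 + 4407 = 9926.9.
Equity: weight = 4924/9926.9 = 0.4960; cost = 4.822%.
Preferred: weight = 595.9/9926.9 = 0.0600; cost = 6%.
Debt: weight = 4407/9926.9 = 0.4439; after-tax cost = 9.05% × (1 − 16%) = 7.6020%.
WACC = 0.4960 × 4.8220% + 0.0600 × 6.0000% + 0.4439 × 7.6020% = 6.1269%.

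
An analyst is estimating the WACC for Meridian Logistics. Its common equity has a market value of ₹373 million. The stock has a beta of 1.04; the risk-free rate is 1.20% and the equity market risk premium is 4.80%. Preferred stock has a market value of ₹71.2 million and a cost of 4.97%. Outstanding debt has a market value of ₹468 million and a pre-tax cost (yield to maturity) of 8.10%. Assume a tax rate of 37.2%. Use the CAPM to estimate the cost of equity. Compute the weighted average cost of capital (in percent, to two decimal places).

5.53%

Cost of equity via CAPM: Re = 1.2% + 1.04 × 4.8% = 6.1920%.
Total capital V = 373 + 71.2 + 468 = 912.2.
Equity: weight = 373/912.2 = 0.4089; cost = 6.192%.
Preferred: weight = 71.2/912.2 = 0.0781; cost = 4.97%.
Debt: weight = 468/912.2 = 0.5130; after-tax cost = 8.1% × (1 − 37.2%) = 5.0868%.
WACC = 0.4089 × 6.1920% + 0.0781 × 4.9700% + 0.5130 × 5.0868% = 5.5296%.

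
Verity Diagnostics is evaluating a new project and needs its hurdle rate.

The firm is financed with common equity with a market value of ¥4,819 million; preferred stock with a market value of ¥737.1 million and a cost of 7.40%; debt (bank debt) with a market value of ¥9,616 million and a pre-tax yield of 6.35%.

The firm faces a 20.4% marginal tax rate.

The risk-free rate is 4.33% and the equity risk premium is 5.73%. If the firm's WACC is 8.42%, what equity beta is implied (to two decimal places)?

Total capital V = 4819 + 737.1 + 9616 = 15172.1.
Equity weight = 4819/15172.1 = 0.3176.
Preferred weight = 737.1/15172.1 = 0.0486.
Bank debt weight = 9616/15172.1 = 0.6338.
Debt contribution = 0.6338 × 6.35% × (1 − 20.4%) = 3.2036%.
Preferred contribution = 0.0486 × 7.4% = 0.3595%.
Required equity contribution = 8.42% − 3.5631% = 4.8569%  ⇒  Re = 15.2915%.
CAPM: 15.2915% = 4.33% + β × 5.73%  ⇒  β = 1.9130.

1.91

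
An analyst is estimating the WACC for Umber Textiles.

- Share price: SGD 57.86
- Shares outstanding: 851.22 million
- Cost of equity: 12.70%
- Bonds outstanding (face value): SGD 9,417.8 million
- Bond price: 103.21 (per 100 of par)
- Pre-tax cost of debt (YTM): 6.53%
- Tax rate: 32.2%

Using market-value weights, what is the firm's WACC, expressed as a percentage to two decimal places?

Market value of equity E = 57.86 × 851.22m = 49251.5892m. Market value of debt D = 9417.8m × 103.21/100 = 9720.11138m.
Total capital V = 49251.5892 + 9720.11138 = 58971.70058.
Equity: weight = 49251.5892/58971.70058 = 0.8352; cost = 12.7%.
Bonds outstanding: weight = 9720.11138/58971.70058 = 0.1648; after-tax cost = 6.53% × (1 − 32.2%) = 4.4273%.
WACC = 0.8352 × 12.7000% + 0.1648 × 4.4273% = 11.3364%.

11.34%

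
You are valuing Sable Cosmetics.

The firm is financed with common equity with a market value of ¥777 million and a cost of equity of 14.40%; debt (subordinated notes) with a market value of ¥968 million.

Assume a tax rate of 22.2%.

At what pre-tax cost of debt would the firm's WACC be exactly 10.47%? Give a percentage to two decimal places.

9.40%

Total capital V = 777 + 968 = 1745.
Equity weight = 777/1745 = 0.4453.
Subordinated notes weight = 968/1745 = 0.5547.
Equity contribution = 0.4453 × 14.4% = 6.4119%.
Remaining for debt = 10.47% − 6.4119% = 4.0581%.
Rd × (1 − 22.2%) × 0.5547 = 4.0581%  ⇒  Rd = 9.4029%.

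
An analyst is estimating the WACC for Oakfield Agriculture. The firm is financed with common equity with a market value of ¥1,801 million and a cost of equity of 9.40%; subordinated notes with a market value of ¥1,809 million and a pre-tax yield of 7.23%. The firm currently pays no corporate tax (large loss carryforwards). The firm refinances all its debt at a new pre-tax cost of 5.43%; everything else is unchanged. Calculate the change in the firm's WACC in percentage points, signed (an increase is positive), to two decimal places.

Current WACC:
Total capital V = 1801 + 1809 = 3610.
Equity: weight = 1801/3610 = 0.4989; cost = 9.4%.
Subordinated notes: weight = 1809/3610 = 0.5011; after-tax cost = 7.23% × (1 − 0%) = 7.2300%.
WACC = 0.4989 × 9.4000% + 0.5011 × 7.2300% = 8.3126%.
After the change:
Total capital V = 1801 + 1809 = 3610.
Equity: weight = 1801/3610 = 0.4989; cost = 9.4%.
Subordinated notes: weight = 1809/3610 = 0.5011; after-tax cost = 5.43% × (1 − 0%) = 5.4300%.
WACC = 0.4989 × 9.4000% + 0.5011 × 5.4300% = 7.4106%.
Change in WACC = 7.4106% − 8.3126% = -0.9020 pp.

-0.90 pp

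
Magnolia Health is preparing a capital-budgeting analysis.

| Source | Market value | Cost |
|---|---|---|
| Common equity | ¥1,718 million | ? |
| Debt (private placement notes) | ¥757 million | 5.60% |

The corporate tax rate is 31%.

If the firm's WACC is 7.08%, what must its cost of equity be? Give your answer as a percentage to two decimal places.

8.50%

Total capital V = 1718 + 757 = 2475.
Equity weight = 1718/2475 = 0.6941.
Private placement notes weight = 757/2475 = 0.3059.
Debt contribution = 0.3059 × 5.6% × (1 − 31%) = 1.1818%.
Required equity contribution = 7.08% − 1.1818% = 5.8982%.
Re = 5.8982% / 0.6941 = 8.4971%.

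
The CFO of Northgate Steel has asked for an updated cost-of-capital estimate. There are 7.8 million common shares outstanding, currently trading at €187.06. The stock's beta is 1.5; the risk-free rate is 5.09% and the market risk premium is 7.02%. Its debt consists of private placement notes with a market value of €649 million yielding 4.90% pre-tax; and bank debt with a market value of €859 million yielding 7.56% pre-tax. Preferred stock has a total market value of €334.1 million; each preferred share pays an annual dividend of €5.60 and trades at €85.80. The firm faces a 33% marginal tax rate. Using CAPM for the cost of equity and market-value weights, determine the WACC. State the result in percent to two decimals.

9.53%

Cost of equity via CAPM: Re = 5.09% + 1.5 × 7.02% = 15.6200%.
Cost of preferred: Rp = 5.6 / 85.8 = 6.5268%.
Market value of equity E = 187.06 × 7.8m = 1459.068m.
Total capital V = 1459.068 + 334.1 + 649 + 859 = 3301.168.
Equity: weight = 1459.068/3301.168 = 0.4420; cost = 15.62%.
Preferred: weight = 334.1/3301.168 = 0.1012; cost = 6.5268%.
Private placement notes: weight = 649/3301.168 = 0.1966; after-tax cost = 4.9% × (1 − 33%) = 3.2830%.
Bank debt: weight = 859/3301.168 = 0.2602; after-tax cost = 7.56% × (1 − 33%) = 5.0652%.
WACC = 0.4420 × 15.6200% + 0.1012 × 6.5268% + 0.1966 × 3.2830% + 0.2602 × 5.0652% = 9.5278%.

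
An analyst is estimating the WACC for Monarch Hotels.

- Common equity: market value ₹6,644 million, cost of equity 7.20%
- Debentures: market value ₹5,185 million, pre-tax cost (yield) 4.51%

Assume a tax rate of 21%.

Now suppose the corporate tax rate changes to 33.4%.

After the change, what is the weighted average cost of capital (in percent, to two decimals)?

5.36%

After the change:
Total capital V = 6644 + 5185 = 11829.
Equity: weight = 6644/11829 = 0.5617; cost = 7.2%.
Debentures: weight = 5185/11829 = 0.4383; after-tax cost = 4.51% × (1 − 33.4%) = 3.0037%.
WACC = 0.5617 × 7.2000% + 0.4383 × 3.0037% = 5.3606%.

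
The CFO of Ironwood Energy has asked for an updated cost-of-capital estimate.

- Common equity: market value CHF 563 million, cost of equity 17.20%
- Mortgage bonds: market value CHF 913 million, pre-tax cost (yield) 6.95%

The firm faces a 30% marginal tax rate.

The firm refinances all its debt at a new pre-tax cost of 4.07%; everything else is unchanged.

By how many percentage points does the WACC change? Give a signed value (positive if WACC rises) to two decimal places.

-1.25 pp

Current WACC:
Total capital V = 563 + 913 = 1476.
Equity: weight = 563/1476 = 0.3814; cost = 17.2%.
Mortgage bonds: weight = 913/1476 = 0.6186; after-tax cost = 6.95% × (1 − 30%) = 4.8650%.
WACC = 0.3814 × 17.2000% + 0.6186 × 4.8650% = 9.5700%.
After the change:
Total capital V = 563 + 913 = 1476.
Equity: weight = 563/1476 = 0.3814; cost = 17.2%.
Mortgage bonds: weight = 913/1476 = 0.6186; after-tax cost = 4.07% × (1 − 30%) = 2.8490%.
WACC = 0.3814 × 17.2000% + 0.6186 × 2.8490% = 8.3230%.
Change in WACC = 8.3230% − 9.5700% = -1.2470 pp.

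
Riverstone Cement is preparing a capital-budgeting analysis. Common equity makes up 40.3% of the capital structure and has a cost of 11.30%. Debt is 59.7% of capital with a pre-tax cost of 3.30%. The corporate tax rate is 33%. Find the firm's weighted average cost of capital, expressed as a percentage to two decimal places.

5.87%

After-tax cost of debt = 3.3% × (1 − 33%) = 2.2110%.
WACC = 0.403 × 11.3000% + 0.597 × 2.2110% = 5.8739%.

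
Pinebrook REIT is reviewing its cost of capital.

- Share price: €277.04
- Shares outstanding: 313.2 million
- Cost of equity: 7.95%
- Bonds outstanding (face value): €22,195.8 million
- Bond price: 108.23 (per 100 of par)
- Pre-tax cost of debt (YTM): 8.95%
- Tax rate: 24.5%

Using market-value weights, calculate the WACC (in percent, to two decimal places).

Market value of equity E = 277.04 × 313.2m = 86768.928m. Market value of debt D = 22195.8m × 108.23/100 = 24022.51434m.
Total capital V = 86768.928 + 24022.51434 = 110791.44234.
Equity: weight = 86768.928/110791.44234 = 0.7832; cost = 7.95%.
Bonds outstanding: weight = 24022.51434/110791.44234 = 0.2168; after-tax cost = 8.95% × (1 − 24.5%) = 6.7572%.
WACC = 0.7832 × 7.9500% + 0.2168 × 6.7572% = 7.6914%.

7.69%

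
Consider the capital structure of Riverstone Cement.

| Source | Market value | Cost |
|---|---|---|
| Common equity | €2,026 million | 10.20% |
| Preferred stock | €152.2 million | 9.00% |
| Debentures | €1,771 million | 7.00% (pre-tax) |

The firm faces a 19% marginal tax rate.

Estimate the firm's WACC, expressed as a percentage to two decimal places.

8.12%

Total capital V = 2026 + 152.2 + 1771 = 3949.2.
Equity: weight = 2026/3949.2 = 0.5130; cost = 10.2%.
Preferred: weight = 152.2/3949.2 = 0.0385; cost = 9%.
Debentures: weight = 1771/3949.2 = 0.4484; after-tax cost = 7% × (1 − 19%) = 5.6700%.
WACC = 0.5130 × 10.2000% + 0.0385 × 9.0000% + 0.4484 × 5.6700% = 8.1223%.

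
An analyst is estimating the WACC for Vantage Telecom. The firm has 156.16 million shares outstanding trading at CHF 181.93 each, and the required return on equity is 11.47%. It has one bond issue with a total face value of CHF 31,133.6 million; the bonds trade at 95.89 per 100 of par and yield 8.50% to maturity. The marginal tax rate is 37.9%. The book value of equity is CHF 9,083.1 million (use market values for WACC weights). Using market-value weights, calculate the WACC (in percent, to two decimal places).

Market value of equity E = 181.93 × 156.16m = 28410.1888m. Market value of debt D = 31133.6m × 95.89/100 = 29854.00904m.
Total capital V = 28410.1888 + 29854.00904 = 58264.19784.
Equity: weight = 28410.1888/58264.19784 = 0.4876; cost = 11.47%.
Bonds outstanding: weight = 29854.00904/58264.19784 = 0.5124; after-tax cost = 8.5% × (1 − 37.9%) = 5.2785%.
WACC = 0.4876 × 11.4700% + 0.5124 × 5.2785% = 8.2975%.

8.30%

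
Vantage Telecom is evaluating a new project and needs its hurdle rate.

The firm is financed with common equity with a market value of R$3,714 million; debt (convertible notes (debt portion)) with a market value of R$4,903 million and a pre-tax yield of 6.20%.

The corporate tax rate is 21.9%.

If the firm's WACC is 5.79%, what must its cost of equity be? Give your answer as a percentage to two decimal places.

7.04%

Total capital V = 3714 + 4903 = 8617.
Equity weight = 3714/8617 = 0.4310.
Convertible notes (debt portion) weight = 4903/8617 = 0.5690.
Debt contribution = 0.5690 × 6.2% × (1 − 21.9%) = 2.7552%.
Required equity contribution = 5.79% − 2.7552% = 3.0348%.
Re = 3.0348% / 0.4310 = 7.0412%.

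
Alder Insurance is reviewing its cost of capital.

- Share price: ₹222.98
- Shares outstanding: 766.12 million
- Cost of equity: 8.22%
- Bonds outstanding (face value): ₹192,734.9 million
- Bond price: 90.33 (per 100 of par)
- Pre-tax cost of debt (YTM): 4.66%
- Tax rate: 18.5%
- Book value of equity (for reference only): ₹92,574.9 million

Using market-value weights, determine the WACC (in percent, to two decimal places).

Market value of equity E = 222.98 × 766.12m = 170829.4376m. Market value of debt D = 192734.9m × 90.33/100 = 174097.43517m.
Total capital V = 170829.4376 + 174097.43517 = 344926.87277.
Equity: weight = 170829.4376/344926.87277 = 0.4953; cost = 8.22%.
Bonds outstanding: weight = 174097.43517/344926.87277 = 0.5047; after-tax cost = 4.66% × (1 − 18.5%) = 3.7979%.
WACC = 0.4953 × 8.2200% + 0.5047 × 3.7979% = 5.9880%.

5.99%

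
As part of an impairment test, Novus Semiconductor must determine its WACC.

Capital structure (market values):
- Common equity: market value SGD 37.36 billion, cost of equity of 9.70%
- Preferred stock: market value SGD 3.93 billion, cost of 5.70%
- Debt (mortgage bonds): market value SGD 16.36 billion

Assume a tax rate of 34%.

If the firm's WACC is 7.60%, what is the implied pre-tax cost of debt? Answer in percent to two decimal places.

Total capital V = 37.36 + 3.93 + 16.36 = 57.65.
Equity weight = 37.36/57.65 = 0.6480.
Preferred weight = 3.93/57.65 = 0.0682.
Mortgage bonds weight = 16.36/57.65 = 0.2838.
Equity contribution = 0.6480 × 9.7% = 6.2861%.
Preferred contribution = 0.0682 × 5.7% = 0.3886%.
Remaining for debt = 7.6% − 6.6746% = 0.9254%.
Rd × (1 − 34%) × 0.2838 = 0.9254%  ⇒  Rd = 4.9406%.

4.94%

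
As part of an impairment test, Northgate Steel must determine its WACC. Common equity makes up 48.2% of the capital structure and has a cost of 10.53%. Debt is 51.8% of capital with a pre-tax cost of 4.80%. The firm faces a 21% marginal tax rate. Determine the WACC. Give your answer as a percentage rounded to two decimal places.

After-tax cost of debt = 4.8% × (1 − 21%) = 3.7920%.
WACC = 0.482 × 10.5300% + 0.518 × 3.7920% = 7.0397%.

7.04%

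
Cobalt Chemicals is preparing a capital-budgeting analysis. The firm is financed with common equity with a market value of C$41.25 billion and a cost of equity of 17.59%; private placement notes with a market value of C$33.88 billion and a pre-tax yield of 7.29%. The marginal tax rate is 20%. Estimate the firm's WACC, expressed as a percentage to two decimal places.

Total capital V = 41.25 + 33.88 = 75.13.
Equity: weight = 41.25/75.13 = 0.5490; cost = 17.59%.
Private placement notes: weight = 33.88/75.13 = 0.4510; after-tax cost = 7.29% × (1 − 20%) = 5.8320%.
WACC = 0.5490 × 17.5900% + 0.4510 × 5.8320% = 12.2877%.

12.29%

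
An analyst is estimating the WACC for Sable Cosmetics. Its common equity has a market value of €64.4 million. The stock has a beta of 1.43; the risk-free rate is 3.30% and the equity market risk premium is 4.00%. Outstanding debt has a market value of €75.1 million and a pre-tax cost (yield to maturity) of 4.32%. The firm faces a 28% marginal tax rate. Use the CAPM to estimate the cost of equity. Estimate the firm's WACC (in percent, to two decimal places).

5.84%

Cost of equity via CAPM: Re = 3.3% + 1.43 × 4.0% = 9.0200%.
Total capital V = 64.4 + 75.1 = 139.5.
Equity: weight = 64.4/139.5 = 0.4616; cost = 9.02%.
Debt: weight = 75.1/139.5 = 0.5384; after-tax cost = 4.32% × (1 − 28%) = 3.1104%.
WACC = 0.4616 × 9.0200% + 0.5384 × 3.1104% = 5.8386%.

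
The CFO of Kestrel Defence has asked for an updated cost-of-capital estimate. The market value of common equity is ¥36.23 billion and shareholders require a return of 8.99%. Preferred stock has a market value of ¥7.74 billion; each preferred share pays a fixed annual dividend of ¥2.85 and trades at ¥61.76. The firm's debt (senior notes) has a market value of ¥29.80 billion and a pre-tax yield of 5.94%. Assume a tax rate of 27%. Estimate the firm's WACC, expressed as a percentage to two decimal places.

Cost of preferred: Rp = 2.85 / 61.76 = 4.6146%.
Total capital V = 36.23 + 7.74 + 29.8 = 73.77.
Equity: weight = 36.23/73.77 = 0.4911; cost = 8.99%.
Preferred: weight = 7.74/73.77 = 0.1049; cost = 4.6146%.
Senior notes: weight = 29.8/73.77 = 0.4040; after-tax cost = 5.94% × (1 − 27%) = 4.3362%.
WACC = 0.4911 × 8.9900% + 0.1049 × 4.6146% + 0.4040 × 4.3362% = 6.6510%.

6.65%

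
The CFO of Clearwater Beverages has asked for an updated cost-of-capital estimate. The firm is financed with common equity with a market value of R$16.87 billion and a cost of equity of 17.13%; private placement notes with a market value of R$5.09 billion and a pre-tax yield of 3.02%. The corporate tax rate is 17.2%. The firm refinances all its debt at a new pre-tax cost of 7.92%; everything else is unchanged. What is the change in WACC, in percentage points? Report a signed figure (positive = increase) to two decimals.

Current WACC:
Total capital V = 16.87 + 5.09 = 21.96.
Equity: weight = 16.87/21.96 = 0.7682; cost = 17.13%.
Private placement notes: weight = 5.09/21.96 = 0.2318; after-tax cost = 3.02% × (1 − 17.2%) = 2.5006%.
WACC = 0.7682 × 17.1300% + 0.2318 × 2.5006% = 13.7391%.
After the change:
Total capital V = 16.87 + 5.09 = 21.96.
Equity: weight = 16.87/21.96 = 0.7682; cost = 17.13%.
Private placement notes: weight = 5.09/21.96 = 0.2318; after-tax cost = 7.92% × (1 − 17.2%) = 6.5578%.
WACC = 0.7682 × 17.1300% + 0.2318 × 6.5578% = 14.6795%.
Change in WACC = 14.6795% − 13.7391% = 0.9404 pp.

+0.94 pp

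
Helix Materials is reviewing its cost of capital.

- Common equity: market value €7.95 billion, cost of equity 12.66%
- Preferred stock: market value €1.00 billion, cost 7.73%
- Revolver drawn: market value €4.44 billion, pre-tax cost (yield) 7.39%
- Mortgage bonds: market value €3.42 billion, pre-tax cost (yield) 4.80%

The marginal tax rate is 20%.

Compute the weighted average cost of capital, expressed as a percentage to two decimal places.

8.79%

Total capital V = 7.95 + 1 + 4.44 + 3.42 = 16.81.
Equity: weight = 7.95/16.81 = 0.4729; cost = 12.66%.
Preferred: weight = 1/16.81 = 0.0595; cost = 7.73%.
Revolver drawn: weight = 4.44/16.81 = 0.2641; after-tax cost = 7.39% × (1 − 20%) = 5.9120%.
Mortgage bonds: weight = 3.42/16.81 = 0.2035; after-tax cost = 4.8% × (1 − 20%) = 3.8400%.
WACC = 0.4729 × 12.6600% + 0.0595 × 7.7300% + 0.2641 × 5.9120% + 0.2035 × 3.8400% = 8.7900%.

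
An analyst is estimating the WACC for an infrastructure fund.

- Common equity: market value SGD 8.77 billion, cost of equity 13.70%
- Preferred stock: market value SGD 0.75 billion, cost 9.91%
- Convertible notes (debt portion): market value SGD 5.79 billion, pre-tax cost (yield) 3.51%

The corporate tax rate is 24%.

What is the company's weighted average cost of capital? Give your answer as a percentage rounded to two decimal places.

Total capital V = 8.77 + 0.75 + 5.79 = 15.31.
Equity: weight = 8.77/15.31 = 0.5728; cost = 13.7%.
Preferred: weight = 0.75/15.31 = 0.0490; cost = 9.91%.
Convertible notes (debt portion): weight = 5.79/15.31 = 0.3782; after-tax cost = 3.51% × (1 − 24%) = 2.6676%.
WACC = 0.5728 × 13.7000% + 0.0490 × 9.9100% + 0.3782 × 2.6676% = 9.3421%.

9.34%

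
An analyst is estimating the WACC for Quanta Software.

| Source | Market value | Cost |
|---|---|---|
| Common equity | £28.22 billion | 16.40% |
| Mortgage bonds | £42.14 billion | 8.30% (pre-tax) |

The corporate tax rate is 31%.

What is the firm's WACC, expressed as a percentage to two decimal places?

10.01%

Total capital V = 28.22 + 42.14 = 70.36.
Equity: weight = 28.22/70.36 = 0.4011; cost = 16.4%.
Mortgage bonds: weight = 42.14/70.36 = 0.5989; after-tax cost = 8.3% × (1 − 31%) = 5.7270%.
WACC = 0.4011 × 16.4000% + 0.5989 × 5.7270% = 10.0077%.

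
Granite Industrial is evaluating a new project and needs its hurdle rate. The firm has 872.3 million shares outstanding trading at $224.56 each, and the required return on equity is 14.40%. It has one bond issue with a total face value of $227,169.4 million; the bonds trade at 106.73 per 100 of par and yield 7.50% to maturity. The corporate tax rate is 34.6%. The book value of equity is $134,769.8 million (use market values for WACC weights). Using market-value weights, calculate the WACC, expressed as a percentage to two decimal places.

9.15%

Market value of equity E = 224.56 × 872.3m = 195883.688m. Market value of debt D = 227169.4m × 106.73/100 = 242457.90062m.
Total capital V = 195883.688 + 242457.90062 = 438341.58862.
Equity: weight = 195883.688/438341.58862 = 0.4469; cost = 14.4%.
Bonds outstanding: weight = 242457.90062/438341.58862 = 0.5531; after-tax cost = 7.5% × (1 − 34.6%) = 4.9050%.
WACC = 0.4469 × 14.4000% + 0.5531 × 4.9050% = 9.1481%.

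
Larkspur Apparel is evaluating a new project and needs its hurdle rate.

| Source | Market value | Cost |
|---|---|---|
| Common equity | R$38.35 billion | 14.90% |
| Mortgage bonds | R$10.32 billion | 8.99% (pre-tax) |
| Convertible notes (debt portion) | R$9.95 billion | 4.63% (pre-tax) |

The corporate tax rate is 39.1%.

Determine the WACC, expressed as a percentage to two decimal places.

11.19%

Total capital V = 38.35 + 10.32 + 9.95 = 58.62.
Equity: weight = 38.35/58.62 = 0.6542; cost = 14.9%.
Mortgage bonds: weight = 10.32/58.62 = 0.1760; after-tax cost = 8.99% × (1 − 39.1%) = 5.4749%.
Convertible notes (debt portion): weight = 9.95/58.62 = 0.1697; after-tax cost = 4.63% × (1 − 39.1%) = 2.8197%.
WACC = 0.6542 × 14.9000% + 0.1760 × 5.4749% + 0.1697 × 2.8197% = 11.1902%.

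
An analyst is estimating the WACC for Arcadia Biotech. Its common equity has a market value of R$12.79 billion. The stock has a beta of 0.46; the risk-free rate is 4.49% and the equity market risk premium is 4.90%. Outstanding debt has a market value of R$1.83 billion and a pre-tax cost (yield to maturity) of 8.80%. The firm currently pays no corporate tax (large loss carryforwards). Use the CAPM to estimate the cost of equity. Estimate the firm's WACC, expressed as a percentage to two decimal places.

7.00%

Cost of equity via CAPM: Re = 4.49% + 0.46 × 4.9% = 6.7440%.
Total capital V = 12.79 + 1.83 = 14.62.
Equity: weight = 12.79/14.62 = 0.8748; cost = 6.744%.
Debt: weight = 1.83/14.62 = 0.1252; after-tax cost = 8.8% × (1 − 0%) = 8.8000%.
WACC = 0.8748 × 6.7440% + 0.1252 × 8.8000% = 7.0014%.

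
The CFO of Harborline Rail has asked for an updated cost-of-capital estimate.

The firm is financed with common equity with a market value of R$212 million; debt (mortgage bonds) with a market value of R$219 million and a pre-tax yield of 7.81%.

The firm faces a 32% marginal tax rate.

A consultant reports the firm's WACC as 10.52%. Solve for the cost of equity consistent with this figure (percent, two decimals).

Total capital V = 212 + 219 = 431.
Equity weight = 212/431 = 0.4919.
Mortgage bonds weight = 219/431 = 0.5081.
Debt contribution = 0.5081 × 7.81% × (1 − 32%) = 2.6985%.
Required equity contribution = 10.52% − 2.6985% = 7.8215%.
Re = 7.8215% / 0.4919 = 15.9012%.

15.90%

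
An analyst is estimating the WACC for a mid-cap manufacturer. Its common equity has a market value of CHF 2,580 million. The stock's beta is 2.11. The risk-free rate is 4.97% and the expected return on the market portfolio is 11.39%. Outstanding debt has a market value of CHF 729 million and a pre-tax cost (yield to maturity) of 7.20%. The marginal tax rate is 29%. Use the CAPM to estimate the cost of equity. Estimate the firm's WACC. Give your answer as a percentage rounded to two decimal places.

Market risk premium = 11.39% − 4.97% = 6.42%.
Cost of equity via CAPM: Re = 4.97% + 2.11 × 6.42% = 18.5162%.
Total capital V = 2580 + 729 = 3309.
Equity: weight = 2580/3309 = 0.7797; cost = 18.5162%.
Debt: weight = 729/3309 = 0.2203; after-tax cost = 7.2% × (1 − 29%) = 5.1120%.
WACC = 0.7797 × 18.5162% + 0.2203 × 5.1120% = 15.5631%.

15.56%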